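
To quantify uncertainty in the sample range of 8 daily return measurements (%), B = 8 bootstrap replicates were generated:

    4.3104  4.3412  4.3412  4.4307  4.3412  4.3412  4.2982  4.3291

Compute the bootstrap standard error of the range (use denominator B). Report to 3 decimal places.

Bootstrap SE is the standard deviation of the 8 replicate ranges.
Mean of replicates: (4.3104 + 4.3412 + 4.3412 + 4.4307 + 4.3412 + 4.3412 + 4.2982 + 4.3291) / 8 = 34.73320 / 8 = 4.34165
Sum of squared deviations: (−0.03125)² + (−0.00045)² + (−0.00045)² + (+0.08905)² + (−0.00045)² + (−0.00045)² + (−0.04345)² + (−0.01255)² = 0.01095
Variance = 0.01095 / 8 = 0.00137
SE* = √0.00137

SE* = 0.037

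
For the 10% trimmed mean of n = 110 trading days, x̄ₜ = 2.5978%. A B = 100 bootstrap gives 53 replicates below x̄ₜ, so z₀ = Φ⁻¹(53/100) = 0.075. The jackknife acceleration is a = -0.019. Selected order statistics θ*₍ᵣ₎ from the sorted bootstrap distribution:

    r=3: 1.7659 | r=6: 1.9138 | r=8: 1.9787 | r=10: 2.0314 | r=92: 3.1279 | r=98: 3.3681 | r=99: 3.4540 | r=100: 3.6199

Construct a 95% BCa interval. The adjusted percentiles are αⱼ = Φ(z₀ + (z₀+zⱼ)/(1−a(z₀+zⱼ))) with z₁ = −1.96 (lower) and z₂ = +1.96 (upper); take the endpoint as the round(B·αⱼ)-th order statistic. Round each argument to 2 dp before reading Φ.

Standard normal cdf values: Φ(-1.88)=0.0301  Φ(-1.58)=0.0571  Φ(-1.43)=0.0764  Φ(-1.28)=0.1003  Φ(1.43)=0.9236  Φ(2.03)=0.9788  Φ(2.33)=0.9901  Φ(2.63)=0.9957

(1.7659, 3.3681)

Lower: z₀ + z₁ = 0.075 + (-1.960) = -1.885; 1 − a(z₀+z₁) = 1 − (-0.019)(-1.885) = 0.9642; argument = 0.075 + (-1.885)/0.9642 = -1.8800 → -1.88.
α₁ = Φ(-1.88) = 0.0301; rank = round(100 × 0.0301) = 3; θ*₍3₎ = 1.7659.
Upper: z₀ + z₂ = 2.035; 1 − a(z₀+z₂) = 1.0387; argument = 2.0342 → 2.03; α₂ = 0.9788; rank = 98; θ*₍98₎ = 3.3681.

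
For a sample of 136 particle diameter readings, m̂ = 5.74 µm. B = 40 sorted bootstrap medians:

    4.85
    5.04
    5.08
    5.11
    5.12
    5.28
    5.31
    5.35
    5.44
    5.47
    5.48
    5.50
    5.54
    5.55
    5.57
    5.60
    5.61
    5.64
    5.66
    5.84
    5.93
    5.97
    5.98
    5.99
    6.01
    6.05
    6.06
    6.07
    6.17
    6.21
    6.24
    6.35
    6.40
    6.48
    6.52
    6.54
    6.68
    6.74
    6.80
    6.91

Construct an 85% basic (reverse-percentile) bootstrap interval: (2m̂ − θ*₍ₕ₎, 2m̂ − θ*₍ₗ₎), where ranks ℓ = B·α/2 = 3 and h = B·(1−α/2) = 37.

(4.80, 6.40)

Percentile endpoints at ranks 3 and 37: θ*₍3₎ = 5.08, θ*₍37₎ = 6.68.
Basic interval reflects these around m̂:
  lower = 2 × 5.74 − 6.68 = 4.80
  upper = 2 × 5.74 − 5.08 = 6.40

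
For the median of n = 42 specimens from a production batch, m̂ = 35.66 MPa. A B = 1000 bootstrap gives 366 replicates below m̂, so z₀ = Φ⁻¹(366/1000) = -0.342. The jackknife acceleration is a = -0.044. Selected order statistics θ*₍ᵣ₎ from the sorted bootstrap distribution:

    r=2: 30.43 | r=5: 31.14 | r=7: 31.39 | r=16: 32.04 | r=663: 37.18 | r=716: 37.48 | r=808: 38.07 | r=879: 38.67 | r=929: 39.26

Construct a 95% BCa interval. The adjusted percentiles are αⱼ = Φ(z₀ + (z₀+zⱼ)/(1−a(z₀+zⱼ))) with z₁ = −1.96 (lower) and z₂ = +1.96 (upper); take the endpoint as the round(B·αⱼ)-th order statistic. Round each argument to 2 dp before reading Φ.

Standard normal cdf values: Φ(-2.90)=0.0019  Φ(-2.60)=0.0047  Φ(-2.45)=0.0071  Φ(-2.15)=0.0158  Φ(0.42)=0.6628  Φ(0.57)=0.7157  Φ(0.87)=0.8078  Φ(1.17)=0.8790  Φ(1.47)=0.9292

Lower: z₀ + z₁ = -0.342 + (-1.960) = -2.302; 1 − a(z₀+z₁) = 1 − (-0.044)(-2.302) = 0.8987; argument = -0.342 + (-2.302)/0.8987 = -2.9034 → -2.90.
α₁ = Φ(-2.90) = 0.0019; rank = round(1000 × 0.0019) = 2; θ*₍2₎ = 30.43.
Upper: z₀ + z₂ = 1.618; 1 − a(z₀+z₂) = 1.0712; argument = 1.1685 → 1.17; α₂ = 0.8790; rank = 879; θ*₍879₎ = 38.67.

(30.43, 38.67)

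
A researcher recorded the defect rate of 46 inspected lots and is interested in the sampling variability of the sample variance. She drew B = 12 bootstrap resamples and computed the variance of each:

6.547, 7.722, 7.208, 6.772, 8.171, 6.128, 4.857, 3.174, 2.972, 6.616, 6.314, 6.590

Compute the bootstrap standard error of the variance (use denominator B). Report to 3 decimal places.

Bootstrap SE is the standard deviation of the 12 replicate variances.
Mean of replicates: (6.547 + 7.722 + 7.208 + 6.772 + 8.171 + 6.128 + 4.857 + 3.174 + 2.972 + 6.616 + 6.314 + 6.590) / 12 = 73.0710 / 12 = 6.0892
Sum of squared deviations: (+0.4577)² + (+1.6328)² + (+1.1188)² + (+0.6828)² + (+2.0817)² + (+0.0388)² + (−1.2322)² + (−2.9152)² + (−3.1172)² + (+0.5267)² + (+0.2248)² + (+0.5008)² = 29.2414
Variance = 29.2414 / 12 = 2.4368
SE* = √2.4368

SE* = 1.561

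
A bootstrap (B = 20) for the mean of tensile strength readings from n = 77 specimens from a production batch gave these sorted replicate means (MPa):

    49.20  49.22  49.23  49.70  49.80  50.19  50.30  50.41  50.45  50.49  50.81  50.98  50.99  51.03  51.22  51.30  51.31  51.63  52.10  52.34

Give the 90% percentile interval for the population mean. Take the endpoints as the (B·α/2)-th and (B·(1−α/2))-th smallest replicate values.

α = 0.10; lower rank = 20 × 0.050 = 1; upper rank = 20 × 0.950 = 19.
The 1st smallest replicate is 49.20; the 19th is 52.10.

(49.20, 52.10)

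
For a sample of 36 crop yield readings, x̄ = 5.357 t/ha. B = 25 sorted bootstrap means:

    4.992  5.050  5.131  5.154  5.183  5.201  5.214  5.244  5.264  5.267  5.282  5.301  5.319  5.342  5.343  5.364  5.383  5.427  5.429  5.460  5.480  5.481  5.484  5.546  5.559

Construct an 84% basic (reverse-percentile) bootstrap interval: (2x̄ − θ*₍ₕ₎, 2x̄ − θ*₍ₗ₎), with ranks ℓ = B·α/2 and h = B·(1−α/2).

(5.230, 5.664)

Percentile endpoints at ranks 2 and 23: θ*₍2₎ = 5.050, θ*₍23₎ = 5.484.
Basic interval reflects these around x̄:
  lower = 2 × 5.357 − 5.484 = 5.230
  upper = 2 × 5.357 − 5.050 = 5.664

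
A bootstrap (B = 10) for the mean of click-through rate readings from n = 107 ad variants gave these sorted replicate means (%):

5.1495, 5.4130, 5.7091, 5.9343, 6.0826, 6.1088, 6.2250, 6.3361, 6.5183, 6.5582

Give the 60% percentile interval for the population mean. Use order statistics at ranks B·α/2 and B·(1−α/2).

α = 0.40; lower rank = 10 × 0.200 = 2; upper rank = 10 × 0.800 = 8.
The 2nd smallest replicate is 5.4130; the 8th is 6.3361.

(5.4130, 6.3361)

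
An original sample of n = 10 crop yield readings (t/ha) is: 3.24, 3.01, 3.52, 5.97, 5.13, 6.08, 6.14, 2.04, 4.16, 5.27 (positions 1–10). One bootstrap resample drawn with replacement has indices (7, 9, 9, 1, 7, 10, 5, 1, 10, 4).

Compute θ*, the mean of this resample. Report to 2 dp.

θ* = 4.87

Resample values: 6.14, 4.16, 4.16, 3.24, 6.14, 5.27, 5.13, 3.24, 5.27, 5.97.
Mean = (6.14 + 4.16 + 4.16 + 3.24 + 6.14 + 5.27 + 5.13 + 3.24 + 5.27 + 5.97) / 10 = 48.720 / 10 = 4.87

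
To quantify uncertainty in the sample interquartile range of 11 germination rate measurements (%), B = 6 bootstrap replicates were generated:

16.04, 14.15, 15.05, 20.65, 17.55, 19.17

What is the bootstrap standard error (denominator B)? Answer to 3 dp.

SE* = 2.277

Bootstrap SE is the standard deviation of the 6 replicate interquartile ranges.
Mean of replicates: (16.04 + 14.15 + 15.05 + 20.65 + 17.55 + 19.17) / 6 = 102.6100 / 6 = 17.1017
Sum of squared deviations: (−1.0617)² + (−2.9517)² + (−2.0517)² + (+3.5483)² + (+0.4483)² + (+2.0683)² = 31.1185
Variance = 31.1185 / 6 = 5.1864
SE* = √5.1864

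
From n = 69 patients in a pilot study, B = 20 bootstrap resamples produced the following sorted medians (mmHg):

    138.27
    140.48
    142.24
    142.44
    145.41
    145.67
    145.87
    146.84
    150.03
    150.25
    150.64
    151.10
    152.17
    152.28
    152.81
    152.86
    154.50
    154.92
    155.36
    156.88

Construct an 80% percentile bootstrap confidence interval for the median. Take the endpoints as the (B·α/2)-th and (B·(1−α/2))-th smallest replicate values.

α = 0.20; lower rank = 20 × 0.100 = 2; upper rank = 20 × 0.900 = 18.
The 2nd smallest replicate is 140.48; the 18th is 154.92.

(140.48, 154.92)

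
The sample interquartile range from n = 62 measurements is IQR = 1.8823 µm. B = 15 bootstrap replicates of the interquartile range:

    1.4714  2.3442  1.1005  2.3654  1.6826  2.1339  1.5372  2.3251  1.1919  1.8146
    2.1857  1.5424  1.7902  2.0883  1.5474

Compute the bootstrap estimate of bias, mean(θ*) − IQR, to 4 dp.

bias = −0.0742

mean(θ*) = (1.4714 + 2.3442 + 1.1005 + 2.3654 + 1.6826 + 2.1339 + 1.5372 + 2.3251 + 1.1919 + 1.8146 + 2.1857 + 1.5424 + 1.7902 + 2.0883 + 1.5474) / 15 = 1.808053
bias = 1.808053 − 1.8823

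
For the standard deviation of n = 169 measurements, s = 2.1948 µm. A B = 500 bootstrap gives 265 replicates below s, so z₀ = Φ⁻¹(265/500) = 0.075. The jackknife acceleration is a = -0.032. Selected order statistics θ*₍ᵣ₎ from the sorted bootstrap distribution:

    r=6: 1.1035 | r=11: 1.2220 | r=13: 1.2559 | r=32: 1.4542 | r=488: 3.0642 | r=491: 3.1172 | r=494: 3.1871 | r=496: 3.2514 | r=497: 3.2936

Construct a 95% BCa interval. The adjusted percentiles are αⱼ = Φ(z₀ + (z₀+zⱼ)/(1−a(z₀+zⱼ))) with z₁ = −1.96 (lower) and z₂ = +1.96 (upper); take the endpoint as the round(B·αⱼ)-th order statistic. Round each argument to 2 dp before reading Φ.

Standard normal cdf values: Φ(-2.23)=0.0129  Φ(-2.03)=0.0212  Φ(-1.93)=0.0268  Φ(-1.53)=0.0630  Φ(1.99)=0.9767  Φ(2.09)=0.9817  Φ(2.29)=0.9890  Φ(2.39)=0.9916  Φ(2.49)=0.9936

Lower: z₀ + z₁ = 0.075 + (-1.960) = -1.885; 1 − a(z₀+z₁) = 1 − (-0.032)(-1.885) = 0.9397; argument = 0.075 + (-1.885)/0.9397 = -1.9310 → -1.93.
α₁ = Φ(-1.93) = 0.0268; rank = round(500 × 0.0268) = 13; θ*₍13₎ = 1.2559.
Upper: z₀ + z₂ = 2.035; 1 − a(z₀+z₂) = 1.0651; argument = 1.9856 → 1.99; α₂ = 0.9767; rank = 488; θ*₍488₎ = 3.0642.

(1.2559, 3.0642)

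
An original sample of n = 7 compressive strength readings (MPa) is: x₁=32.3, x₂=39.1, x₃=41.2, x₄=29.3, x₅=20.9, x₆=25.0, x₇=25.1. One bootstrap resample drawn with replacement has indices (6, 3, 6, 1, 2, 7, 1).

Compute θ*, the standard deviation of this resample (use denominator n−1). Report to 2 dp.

Resample values: 25.0, 41.2, 25.0, 32.3, 39.1, 25.1, 32.3.
Mean = 31.4286; sum of squared deviations = 278.5543
s² = 278.5543 / 6 = 46.4257
s = √46.4257 = 6.81

θ* = 6.81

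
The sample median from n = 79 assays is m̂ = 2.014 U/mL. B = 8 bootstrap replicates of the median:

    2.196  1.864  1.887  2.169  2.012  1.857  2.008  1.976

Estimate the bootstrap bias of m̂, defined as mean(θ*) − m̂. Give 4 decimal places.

bias = −0.0179

mean(θ*) = (2.196 + 1.864 + 1.887 + 2.169 + 2.012 + 1.857 + 2.008 + 1.976) / 8 = 1.99613
bias = 1.99613 − 2.014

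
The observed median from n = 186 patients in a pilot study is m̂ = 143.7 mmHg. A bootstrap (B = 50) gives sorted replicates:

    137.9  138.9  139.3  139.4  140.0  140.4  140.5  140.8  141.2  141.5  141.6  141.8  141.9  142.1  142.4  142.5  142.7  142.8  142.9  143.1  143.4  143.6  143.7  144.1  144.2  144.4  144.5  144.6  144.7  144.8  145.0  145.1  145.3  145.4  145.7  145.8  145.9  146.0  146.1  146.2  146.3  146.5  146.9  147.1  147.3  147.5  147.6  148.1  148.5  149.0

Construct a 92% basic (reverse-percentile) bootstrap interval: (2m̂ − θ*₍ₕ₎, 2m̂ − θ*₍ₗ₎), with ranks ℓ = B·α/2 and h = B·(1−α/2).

Percentile endpoints at ranks 2 and 48: θ*₍2₎ = 138.9, θ*₍48₎ = 148.1.
Basic interval reflects these around m̂:
  lower = 2 × 143.7 − 148.1 = 139.3
  upper = 2 × 143.7 − 138.9 = 148.5

(139.3, 148.5)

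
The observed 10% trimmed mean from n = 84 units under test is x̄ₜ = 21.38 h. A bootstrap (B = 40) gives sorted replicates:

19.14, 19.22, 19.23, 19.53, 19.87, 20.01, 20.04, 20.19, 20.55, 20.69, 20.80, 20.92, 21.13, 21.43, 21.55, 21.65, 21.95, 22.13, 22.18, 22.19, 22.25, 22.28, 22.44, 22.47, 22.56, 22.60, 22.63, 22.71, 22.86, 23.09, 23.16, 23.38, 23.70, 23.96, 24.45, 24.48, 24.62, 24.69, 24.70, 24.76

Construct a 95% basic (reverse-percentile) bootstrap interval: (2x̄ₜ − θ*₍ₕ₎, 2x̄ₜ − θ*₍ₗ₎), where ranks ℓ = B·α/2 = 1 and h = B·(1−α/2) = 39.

(18.06, 23.62)

Percentile endpoints at ranks 1 and 39: θ*₍1₎ = 19.14, θ*₍39₎ = 24.70.
Basic interval reflects these around x̄ₜ:
  lower = 2 × 21.38 − 24.70 = 18.06
  upper = 2 × 21.38 − 19.14 = 23.62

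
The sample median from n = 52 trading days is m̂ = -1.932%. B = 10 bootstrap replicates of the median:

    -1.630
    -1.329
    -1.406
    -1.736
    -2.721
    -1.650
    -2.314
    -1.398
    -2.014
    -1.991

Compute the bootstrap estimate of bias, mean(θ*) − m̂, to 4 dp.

mean(θ*) = ((-1.630) + (-1.329) + (-1.406) + (-1.736) + (-2.721) + (-1.650) + (-2.314) + (-1.398) + (-2.014) + (-1.991)) / 10 = -1.81890
bias = -1.81890 − -1.932

bias = +0.1131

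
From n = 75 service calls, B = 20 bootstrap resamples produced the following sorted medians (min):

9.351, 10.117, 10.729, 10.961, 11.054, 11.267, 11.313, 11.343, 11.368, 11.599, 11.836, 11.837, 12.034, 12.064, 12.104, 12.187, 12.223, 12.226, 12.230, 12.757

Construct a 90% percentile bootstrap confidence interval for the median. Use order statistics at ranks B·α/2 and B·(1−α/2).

(9.351, 12.230)

α = 0.10; lower rank = 20 × 0.050 = 1; upper rank = 20 × 0.950 = 19.
The 1st smallest replicate is 9.351; the 19th is 12.230.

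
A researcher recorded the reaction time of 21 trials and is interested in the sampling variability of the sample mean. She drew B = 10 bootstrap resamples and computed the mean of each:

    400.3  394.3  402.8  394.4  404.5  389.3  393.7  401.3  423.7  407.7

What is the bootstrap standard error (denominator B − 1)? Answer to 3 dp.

Bootstrap SE is the standard deviation of the 10 replicate means.
Mean of replicates: (400.3 + 394.3 + 402.8 + 394.4 + 404.5 + 389.3 + 393.7 + 401.3 + 423.7 + 407.7) / 10 = 4012.0000 / 10 = 401.2000
Sum of squared deviations: (−0.9000)² + (−6.9000)² + (+1.6000)² + (−6.8000)² + (+3.3000)² + (−11.9000)² + (−7.5000)² + (+0.1000)² + (+22.5000)² + (+6.5000)² = 854.4800
Variance = 854.4800 / 9 = 94.9422
SE* = √94.9422

SE* = 9.744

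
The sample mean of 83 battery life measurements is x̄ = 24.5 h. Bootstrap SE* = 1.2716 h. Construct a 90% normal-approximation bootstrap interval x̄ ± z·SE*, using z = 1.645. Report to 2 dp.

Margin = 1.645 × 1.2716 = 2.092
Interval: 24.5 ± 2.092

(22.41, 26.59)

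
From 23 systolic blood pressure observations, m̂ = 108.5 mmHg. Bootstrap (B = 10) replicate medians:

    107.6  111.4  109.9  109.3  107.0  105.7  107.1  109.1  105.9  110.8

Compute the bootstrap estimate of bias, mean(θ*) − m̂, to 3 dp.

bias = −0.120

mean(θ*) = (107.6 + 111.4 + 109.9 + 109.3 + 107.0 + 105.7 + 107.1 + 109.1 + 105.9 + 110.8) / 10 = 108.3800
bias = 108.3800 − 108.5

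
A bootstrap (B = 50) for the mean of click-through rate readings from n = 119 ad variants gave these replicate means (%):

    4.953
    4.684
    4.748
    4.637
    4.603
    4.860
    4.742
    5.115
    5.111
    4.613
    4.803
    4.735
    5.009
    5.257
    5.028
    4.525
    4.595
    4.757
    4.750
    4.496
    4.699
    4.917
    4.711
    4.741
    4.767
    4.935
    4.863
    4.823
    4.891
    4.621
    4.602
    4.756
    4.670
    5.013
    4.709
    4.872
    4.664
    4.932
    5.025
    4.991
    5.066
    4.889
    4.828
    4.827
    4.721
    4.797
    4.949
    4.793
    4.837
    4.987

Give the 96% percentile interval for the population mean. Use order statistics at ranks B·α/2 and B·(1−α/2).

(4.496, 5.115)

Sorted replicates: 4.496, 4.525, 4.595, 4.602, 4.603, 4.613, 4.621, 4.637, 4.664, 4.670, 4.684, 4.699, 4.709, 4.711, 4.721, 4.735, 4.741, 4.742, 4.748, 4.750, 4.756, 4.757, 4.767, 4.793, 4.797, 4.803, 4.823, 4.827, 4.828, 4.837, 4.860, 4.863, 4.872, 4.889, 4.891, 4.917, 4.932, 4.935, 4.949, 4.953, 4.987, 4.991, 5.009, 5.013, 5.025, 5.028, 5.066, 5.111, 5.115, 5.257
α = 0.04; lower rank = 50 × 0.020 = 1; upper rank = 50 × 0.980 = 49.
The 1st smallest replicate is 4.496; the 49th is 5.115.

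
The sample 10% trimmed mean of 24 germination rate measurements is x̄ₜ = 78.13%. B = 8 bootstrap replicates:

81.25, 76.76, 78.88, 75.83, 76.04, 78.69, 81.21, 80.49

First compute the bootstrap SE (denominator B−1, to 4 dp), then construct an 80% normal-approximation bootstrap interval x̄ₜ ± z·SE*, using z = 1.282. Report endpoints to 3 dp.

Mean of replicates = 78.6437; sum of squared deviations = 35.0900; SE* = √(35.0900/7) = 2.2389
Margin = 1.282 × 2.2389 = 2.8703
Interval: 78.13 ± 2.8703

(75.260, 81.000)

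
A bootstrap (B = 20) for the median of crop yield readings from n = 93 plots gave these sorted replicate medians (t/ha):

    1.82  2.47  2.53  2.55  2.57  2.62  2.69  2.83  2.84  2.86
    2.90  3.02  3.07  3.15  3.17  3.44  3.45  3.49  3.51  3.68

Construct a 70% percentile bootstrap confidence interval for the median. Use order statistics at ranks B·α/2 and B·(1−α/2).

(2.53, 3.45)

α = 0.30; lower rank = 20 × 0.150 = 3; upper rank = 20 × 0.850 = 17.
The 3rd smallest replicate is 2.53; the 17th is 3.45.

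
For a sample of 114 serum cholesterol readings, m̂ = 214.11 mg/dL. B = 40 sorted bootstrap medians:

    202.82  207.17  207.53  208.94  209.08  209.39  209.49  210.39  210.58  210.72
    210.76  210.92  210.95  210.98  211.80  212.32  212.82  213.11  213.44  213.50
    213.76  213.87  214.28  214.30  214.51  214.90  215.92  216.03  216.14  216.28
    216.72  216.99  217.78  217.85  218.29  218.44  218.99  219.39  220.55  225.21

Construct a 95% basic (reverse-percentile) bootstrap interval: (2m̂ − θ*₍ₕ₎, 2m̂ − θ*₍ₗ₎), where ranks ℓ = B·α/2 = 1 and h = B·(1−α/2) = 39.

(207.67, 225.40)

Percentile endpoints at ranks 1 and 39: θ*₍1₎ = 202.82, θ*₍39₎ = 220.55.
Basic interval reflects these around m̂:
  lower = 2 × 214.11 − 220.55 = 207.67
  upper = 2 × 214.11 − 202.82 = 225.40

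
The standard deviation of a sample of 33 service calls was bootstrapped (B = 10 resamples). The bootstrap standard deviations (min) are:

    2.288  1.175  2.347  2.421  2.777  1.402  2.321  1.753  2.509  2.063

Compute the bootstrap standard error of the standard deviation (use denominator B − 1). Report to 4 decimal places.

Bootstrap SE is the standard deviation of the 10 replicate standard deviations.
Mean of replicates: (2.288 + 1.175 + 2.347 + 2.421 + 2.777 + 1.402 + 2.321 + 1.753 + 2.509 + 2.063) / 10 = 21.05600 / 10 = 2.10560
Sum of squared deviations: (+0.18240)² + (−0.93060)² + (+0.24140)² + (+0.31540)² + (+0.67140)² + (−0.70360)² + (+0.21540)² + (−0.35260)² + (+0.40340)² + (−0.04260)² = 2.33814
Variance = 2.33814 / 9 = 0.25979
SE* = √0.25979

SE* = 0.5097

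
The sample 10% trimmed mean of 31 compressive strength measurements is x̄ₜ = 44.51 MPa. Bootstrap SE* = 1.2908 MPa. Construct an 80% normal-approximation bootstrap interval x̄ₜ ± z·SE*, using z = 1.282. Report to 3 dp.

Margin = 1.282 × 1.2908 = 1.6548
Interval: 44.51 ± 1.6548

(42.855, 46.165)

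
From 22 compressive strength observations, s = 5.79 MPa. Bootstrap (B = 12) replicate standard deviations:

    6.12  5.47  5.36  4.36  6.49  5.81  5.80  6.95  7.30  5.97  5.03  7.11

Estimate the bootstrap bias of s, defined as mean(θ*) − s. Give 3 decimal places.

mean(θ*) = (6.12 + 5.47 + 5.36 + 4.36 + 6.49 + 5.81 + 5.80 + 6.95 + 7.30 + 5.97 + 5.03 + 7.11) / 12 = 5.9808
bias = 5.9808 − 5.79

bias = +0.191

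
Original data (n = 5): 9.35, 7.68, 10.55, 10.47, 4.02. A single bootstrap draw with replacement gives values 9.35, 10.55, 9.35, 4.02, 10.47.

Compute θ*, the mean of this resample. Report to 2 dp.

Mean = (9.35 + 10.55 + 9.35 + 4.02 + 10.47) / 5 = 43.740 / 5 = 8.75

θ* = 8.75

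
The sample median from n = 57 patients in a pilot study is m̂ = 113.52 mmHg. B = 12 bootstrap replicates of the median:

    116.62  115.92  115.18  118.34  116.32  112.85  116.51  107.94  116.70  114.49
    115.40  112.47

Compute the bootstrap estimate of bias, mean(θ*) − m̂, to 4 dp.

mean(θ*) = (116.62 + 115.92 + 115.18 + 118.34 + 116.32 + 112.85 + 116.51 + 107.94 + 116.70 + 114.49 + 115.40 + 112.47) / 12 = 114.89500
bias = 114.89500 − 113.52

bias = +1.3750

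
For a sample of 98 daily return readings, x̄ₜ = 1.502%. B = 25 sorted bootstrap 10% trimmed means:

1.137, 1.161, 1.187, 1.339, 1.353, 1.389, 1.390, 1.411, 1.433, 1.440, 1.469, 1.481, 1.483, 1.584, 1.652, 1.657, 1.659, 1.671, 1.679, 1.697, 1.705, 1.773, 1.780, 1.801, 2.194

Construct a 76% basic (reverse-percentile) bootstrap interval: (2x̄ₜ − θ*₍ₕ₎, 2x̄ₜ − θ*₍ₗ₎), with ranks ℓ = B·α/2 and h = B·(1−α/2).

(1.231, 1.817)

Percentile endpoints at ranks 3 and 22: θ*₍3₎ = 1.187, θ*₍22₎ = 1.773.
Basic interval reflects these around x̄ₜ:
  lower = 2 × 1.502 − 1.773 = 1.231
  upper = 2 × 1.502 − 1.187 = 1.817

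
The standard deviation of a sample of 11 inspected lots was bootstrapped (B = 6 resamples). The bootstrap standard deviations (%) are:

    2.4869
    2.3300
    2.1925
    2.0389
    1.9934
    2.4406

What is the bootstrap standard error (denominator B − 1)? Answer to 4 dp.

SE* = 0.2062

Bootstrap SE is the standard deviation of the 6 replicate standard deviations.
Mean of replicates: (2.4869 + 2.3300 + 2.1925 + 2.0389 + 1.9934 + 2.4406) / 6 = 13.48230 / 6 = 2.24705
Sum of squared deviations: (+0.23985)² + (+0.08295)² + (−0.05455)² + (−0.20815)² + (−0.25365)² + (+0.19355)² = 0.21251
Variance = 0.21251 / 5 = 0.04250
SE* = √0.04250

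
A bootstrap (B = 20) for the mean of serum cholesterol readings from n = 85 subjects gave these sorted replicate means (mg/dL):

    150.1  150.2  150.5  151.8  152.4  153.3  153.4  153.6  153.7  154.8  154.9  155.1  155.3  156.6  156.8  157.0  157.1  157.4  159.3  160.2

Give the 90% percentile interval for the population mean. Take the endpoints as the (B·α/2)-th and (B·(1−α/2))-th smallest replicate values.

α = 0.10; lower rank = 20 × 0.050 = 1; upper rank = 20 × 0.950 = 19.
The 1st smallest replicate is 150.1; the 19th is 159.3.

(150.1, 159.3)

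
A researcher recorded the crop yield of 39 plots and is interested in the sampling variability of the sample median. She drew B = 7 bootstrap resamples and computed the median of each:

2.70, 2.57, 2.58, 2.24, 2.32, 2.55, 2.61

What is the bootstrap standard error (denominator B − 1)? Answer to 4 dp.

SE* = 0.1659

Bootstrap SE is the standard deviation of the 7 replicate medians.
Mean of replicates: (2.70 + 2.57 + 2.58 + 2.24 + 2.32 + 2.55 + 2.61) / 7 = 17.57000 / 7 = 2.51000
Sum of squared deviations: (+0.19000)² + (+0.06000)² + (+0.07000)² + (−0.27000)² + (−0.19000)² + (+0.04000)² + (+0.10000)² = 0.16520
Variance = 0.16520 / 6 = 0.02753
SE* = √0.02753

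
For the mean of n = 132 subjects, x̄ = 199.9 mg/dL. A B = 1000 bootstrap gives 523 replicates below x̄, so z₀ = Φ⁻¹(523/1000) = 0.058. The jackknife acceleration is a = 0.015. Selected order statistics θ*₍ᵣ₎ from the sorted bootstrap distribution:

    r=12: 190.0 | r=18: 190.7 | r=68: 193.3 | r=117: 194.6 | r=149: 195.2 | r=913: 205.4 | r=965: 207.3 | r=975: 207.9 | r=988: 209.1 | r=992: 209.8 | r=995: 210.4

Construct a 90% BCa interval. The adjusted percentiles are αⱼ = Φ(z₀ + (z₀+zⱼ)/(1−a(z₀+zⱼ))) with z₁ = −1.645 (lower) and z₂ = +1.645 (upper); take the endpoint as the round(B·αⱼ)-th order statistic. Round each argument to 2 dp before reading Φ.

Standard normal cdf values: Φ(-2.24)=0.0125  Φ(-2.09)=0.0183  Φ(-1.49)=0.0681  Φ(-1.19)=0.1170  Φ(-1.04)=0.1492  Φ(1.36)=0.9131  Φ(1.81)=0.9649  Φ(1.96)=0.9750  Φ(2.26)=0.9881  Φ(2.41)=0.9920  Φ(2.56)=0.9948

Lower: z₀ + z₁ = 0.058 + (-1.645) = -1.587; 1 − a(z₀+z₁) = 1 − (0.015)(-1.587) = 1.0238; argument = 0.058 + (-1.587)/1.0238 = -1.4921 → -1.49.
α₁ = Φ(-1.49) = 0.0681; rank = round(1000 × 0.0681) = 68; θ*₍68₎ = 193.3.
Upper: z₀ + z₂ = 1.703; 1 − a(z₀+z₂) = 0.9745; argument = 1.8056 → 1.81; α₂ = 0.9649; rank = 965; θ*₍965₎ = 207.3.

(193.3, 207.3)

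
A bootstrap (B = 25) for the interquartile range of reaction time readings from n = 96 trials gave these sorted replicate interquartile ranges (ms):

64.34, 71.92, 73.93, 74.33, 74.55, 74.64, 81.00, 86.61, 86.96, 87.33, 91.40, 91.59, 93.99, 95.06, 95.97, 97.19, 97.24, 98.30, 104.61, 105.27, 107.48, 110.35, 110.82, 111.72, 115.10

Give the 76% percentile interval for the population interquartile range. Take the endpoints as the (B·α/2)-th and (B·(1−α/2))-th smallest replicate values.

α = 0.24; lower rank = 25 × 0.120 = 3; upper rank = 25 × 0.880 = 22.
The 3rd smallest replicate is 73.93; the 22nd is 110.35.

(73.93, 110.35)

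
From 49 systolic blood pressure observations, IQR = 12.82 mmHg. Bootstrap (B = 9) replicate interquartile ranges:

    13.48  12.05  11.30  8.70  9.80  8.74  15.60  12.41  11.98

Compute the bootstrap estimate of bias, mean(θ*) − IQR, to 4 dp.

mean(θ*) = (13.48 + 12.05 + 11.30 + 8.70 + 9.80 + 8.74 + 15.60 + 12.41 + 11.98) / 9 = 11.56222
bias = 11.56222 − 12.82

bias = −1.2578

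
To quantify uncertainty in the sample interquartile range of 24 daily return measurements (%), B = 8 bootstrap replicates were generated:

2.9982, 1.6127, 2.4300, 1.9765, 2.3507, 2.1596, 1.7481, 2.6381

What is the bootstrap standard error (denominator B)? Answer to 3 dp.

SE* = 0.432

Bootstrap SE is the standard deviation of the 8 replicate interquartile ranges.
Mean of replicates: (2.9982 + 1.6127 + 2.4300 + 1.9765 + 2.3507 + 2.1596 + 1.7481 + 2.6381) / 8 = 17.91390 / 8 = 2.23924
Sum of squared deviations: (+0.75896)² + (−0.62654)² + (+0.19076)² + (−0.26274)² + (+0.11146)² + (−0.07964)² + (−0.49114)² + (+0.39886)² = 1.49307
Variance = 1.49307 / 8 = 0.18663
SE* = √0.18663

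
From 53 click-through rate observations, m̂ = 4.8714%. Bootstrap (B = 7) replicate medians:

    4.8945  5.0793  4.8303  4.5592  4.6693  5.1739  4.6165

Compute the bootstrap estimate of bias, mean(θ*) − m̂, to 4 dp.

mean(θ*) = (4.8945 + 5.0793 + 4.8303 + 4.5592 + 4.6693 + 5.1739 + 4.6165) / 7 = 4.83186
bias = 4.83186 − 4.8714

bias = −0.0395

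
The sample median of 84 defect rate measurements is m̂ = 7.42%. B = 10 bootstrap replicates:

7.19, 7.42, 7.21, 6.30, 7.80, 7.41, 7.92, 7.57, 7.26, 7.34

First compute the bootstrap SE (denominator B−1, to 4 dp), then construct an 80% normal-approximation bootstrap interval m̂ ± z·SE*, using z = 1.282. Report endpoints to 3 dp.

Mean of replicates = 7.3420; sum of squared deviations = 1.7396; SE* = √(1.7396/9) = 0.4396
Margin = 1.282 × 0.4396 = 0.5636
Interval: 7.42 ± 0.5636

(6.856, 7.984)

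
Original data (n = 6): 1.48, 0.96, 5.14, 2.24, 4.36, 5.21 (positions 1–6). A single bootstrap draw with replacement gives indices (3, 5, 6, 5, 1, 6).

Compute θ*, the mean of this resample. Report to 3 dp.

Resample values: 5.14, 4.36, 5.21, 4.36, 1.48, 5.21.
Mean = (5.14 + 4.36 + 5.21 + 4.36 + 1.48 + 5.21) / 6 = 25.760 / 6 = 4.293

θ* = 4.293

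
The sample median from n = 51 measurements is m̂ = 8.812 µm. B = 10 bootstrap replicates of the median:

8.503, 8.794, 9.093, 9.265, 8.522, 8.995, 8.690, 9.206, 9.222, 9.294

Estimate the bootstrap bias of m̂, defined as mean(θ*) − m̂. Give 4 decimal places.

mean(θ*) = (8.503 + 8.794 + 9.093 + 9.265 + 8.522 + 8.995 + 8.690 + 9.206 + 9.222 + 9.294) / 10 = 8.95840
bias = 8.95840 − 8.812

bias = +0.1464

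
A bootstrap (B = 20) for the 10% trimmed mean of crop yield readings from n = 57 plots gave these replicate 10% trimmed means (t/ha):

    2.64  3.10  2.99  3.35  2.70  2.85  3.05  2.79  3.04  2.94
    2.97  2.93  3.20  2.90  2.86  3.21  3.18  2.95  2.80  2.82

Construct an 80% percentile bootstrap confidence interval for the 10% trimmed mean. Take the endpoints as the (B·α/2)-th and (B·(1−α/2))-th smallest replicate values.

(2.70, 3.20)

Sorted replicates: 2.64, 2.70, 2.79, 2.80, 2.82, 2.85, 2.86, 2.90, 2.93, 2.94, 2.95, 2.97, 2.99, 3.04, 3.05, 3.10, 3.18, 3.20, 3.21, 3.35
α = 0.20; lower rank = 20 × 0.100 = 2; upper rank = 20 × 0.900 = 18.
The 2nd smallest replicate is 2.70; the 18th is 3.20.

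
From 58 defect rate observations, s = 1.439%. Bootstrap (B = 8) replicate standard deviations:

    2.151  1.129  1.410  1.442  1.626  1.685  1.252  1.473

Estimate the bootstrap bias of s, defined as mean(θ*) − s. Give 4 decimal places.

bias = +0.0820

mean(θ*) = (2.151 + 1.129 + 1.410 + 1.442 + 1.626 + 1.685 + 1.252 + 1.473) / 8 = 1.52100
bias = 1.52100 − 1.439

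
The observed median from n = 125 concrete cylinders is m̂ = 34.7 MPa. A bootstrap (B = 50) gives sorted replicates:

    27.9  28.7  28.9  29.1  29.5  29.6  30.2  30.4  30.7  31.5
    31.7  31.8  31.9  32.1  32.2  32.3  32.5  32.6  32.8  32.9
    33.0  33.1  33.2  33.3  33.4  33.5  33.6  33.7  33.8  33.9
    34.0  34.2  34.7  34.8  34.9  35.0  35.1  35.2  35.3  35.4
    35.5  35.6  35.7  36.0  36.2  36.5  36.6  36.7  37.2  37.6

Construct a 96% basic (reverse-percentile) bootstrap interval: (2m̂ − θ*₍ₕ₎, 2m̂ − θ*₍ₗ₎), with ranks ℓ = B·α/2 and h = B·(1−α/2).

Percentile endpoints at ranks 1 and 49: θ*₍1₎ = 27.9, θ*₍49₎ = 37.2.
Basic interval reflects these around m̂:
  lower = 2 × 34.7 − 37.2 = 32.2
  upper = 2 × 34.7 − 27.9 = 41.5

(32.2, 41.5)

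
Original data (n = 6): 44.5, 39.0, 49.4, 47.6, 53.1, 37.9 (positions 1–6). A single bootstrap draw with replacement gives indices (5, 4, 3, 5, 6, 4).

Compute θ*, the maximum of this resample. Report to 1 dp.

θ* = 53.1

Resample values: 53.1, 47.6, 49.4, 53.1, 37.9, 47.6.
Maximum = 53.1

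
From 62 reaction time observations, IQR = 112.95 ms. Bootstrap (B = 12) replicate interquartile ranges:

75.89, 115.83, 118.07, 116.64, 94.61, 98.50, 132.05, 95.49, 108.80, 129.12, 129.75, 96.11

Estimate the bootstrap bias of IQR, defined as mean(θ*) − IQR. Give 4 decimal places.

bias = −3.7117

mean(θ*) = (75.89 + 115.83 + 118.07 + 116.64 + 94.61 + 98.50 + 132.05 + 95.49 + 108.80 + 129.12 + 129.75 + 96.11) / 12 = 109.23833
bias = 109.23833 − 112.95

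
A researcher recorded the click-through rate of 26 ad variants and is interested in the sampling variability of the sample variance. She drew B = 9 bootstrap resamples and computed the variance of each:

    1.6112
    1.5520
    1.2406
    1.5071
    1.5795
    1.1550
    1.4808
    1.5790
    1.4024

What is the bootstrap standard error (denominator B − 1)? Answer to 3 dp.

SE* = 0.161

Bootstrap SE is the standard deviation of the 9 replicate variances.
Mean of replicates: (1.6112 + 1.5520 + 1.2406 + 1.5071 + 1.5795 + 1.1550 + 1.4808 + 1.5790 + 1.4024) / 9 = 13.10760 / 9 = 1.45640
Sum of squared deviations: (+0.15480)² + (+0.09560)² + (−0.21580)² + (+0.05070)² + (+0.12310)² + (−0.30140)² + (+0.02440)² + (+0.12260)² + (−0.05400)² = 0.20678
Variance = 0.20678 / 8 = 0.02585
SE* = √0.02585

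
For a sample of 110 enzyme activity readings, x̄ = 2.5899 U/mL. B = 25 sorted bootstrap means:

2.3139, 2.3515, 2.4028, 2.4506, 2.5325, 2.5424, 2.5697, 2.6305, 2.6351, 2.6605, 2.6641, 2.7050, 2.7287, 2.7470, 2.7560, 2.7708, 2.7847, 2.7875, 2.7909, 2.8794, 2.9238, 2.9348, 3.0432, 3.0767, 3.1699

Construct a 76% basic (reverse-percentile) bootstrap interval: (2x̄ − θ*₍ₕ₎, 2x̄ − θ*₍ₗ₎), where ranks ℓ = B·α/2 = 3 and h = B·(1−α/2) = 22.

(2.2450, 2.7770)

Percentile endpoints at ranks 3 and 22: θ*₍3₎ = 2.4028, θ*₍22₎ = 2.9348.
Basic interval reflects these around x̄:
  lower = 2 × 2.5899 − 2.9348 = 2.2450
  upper = 2 × 2.5899 − 2.4028 = 2.7770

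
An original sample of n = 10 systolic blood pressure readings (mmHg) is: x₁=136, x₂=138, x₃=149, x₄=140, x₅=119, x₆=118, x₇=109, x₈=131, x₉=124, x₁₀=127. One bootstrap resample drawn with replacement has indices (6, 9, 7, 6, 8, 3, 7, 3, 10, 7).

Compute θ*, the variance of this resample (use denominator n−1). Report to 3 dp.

Resample values: 118, 124, 109, 118, 131, 149, 109, 149, 127, 109.
Mean = 124.3000; sum of squared deviations = 2054.1000
s² = 2054.1000 / 9 = 228.2333

θ* = 228.233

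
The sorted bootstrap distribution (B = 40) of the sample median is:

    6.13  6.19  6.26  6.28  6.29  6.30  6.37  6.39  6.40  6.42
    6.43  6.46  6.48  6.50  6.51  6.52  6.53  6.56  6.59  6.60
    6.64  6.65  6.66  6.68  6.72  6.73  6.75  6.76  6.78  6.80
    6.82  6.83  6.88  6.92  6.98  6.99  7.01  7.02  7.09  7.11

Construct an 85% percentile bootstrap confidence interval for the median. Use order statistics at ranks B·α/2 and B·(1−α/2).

α = 0.15; lower rank = 40 × 0.075 = 3; upper rank = 40 × 0.925 = 37.
The 3rd smallest replicate is 6.26; the 37th is 7.01.

(6.26, 7.01)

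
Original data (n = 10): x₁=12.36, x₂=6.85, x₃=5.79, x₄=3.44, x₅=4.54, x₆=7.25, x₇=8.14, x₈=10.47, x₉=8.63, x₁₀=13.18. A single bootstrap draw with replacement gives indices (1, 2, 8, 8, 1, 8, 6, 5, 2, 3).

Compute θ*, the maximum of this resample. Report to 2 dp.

Resample values: 12.36, 6.85, 10.47, 10.47, 12.36, 10.47, 7.25, 4.54, 6.85, 5.79.
Maximum = 12.36

θ* = 12.36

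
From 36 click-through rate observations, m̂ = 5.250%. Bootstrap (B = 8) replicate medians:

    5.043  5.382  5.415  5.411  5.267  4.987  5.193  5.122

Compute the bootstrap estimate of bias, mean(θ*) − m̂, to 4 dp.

mean(θ*) = (5.043 + 5.382 + 5.415 + 5.411 + 5.267 + 4.987 + 5.193 + 5.122) / 8 = 5.22750
bias = 5.22750 − 5.250

bias = −0.0225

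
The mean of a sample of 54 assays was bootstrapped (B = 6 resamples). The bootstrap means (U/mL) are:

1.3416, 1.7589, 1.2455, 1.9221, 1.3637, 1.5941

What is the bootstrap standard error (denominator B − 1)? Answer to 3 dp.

Bootstrap SE is the standard deviation of the 6 replicate means.
Mean of replicates: (1.3416 + 1.7589 + 1.2455 + 1.9221 + 1.3637 + 1.5941) / 6 = 9.22590 / 6 = 1.53765
Sum of squared deviations: (−0.19605)² + (+0.22125)² + (−0.29215)² + (+0.38445)² + (−0.17395)² + (+0.05645)² = 0.35399
Variance = 0.35399 / 5 = 0.07080
SE* = √0.07080

SE* = 0.266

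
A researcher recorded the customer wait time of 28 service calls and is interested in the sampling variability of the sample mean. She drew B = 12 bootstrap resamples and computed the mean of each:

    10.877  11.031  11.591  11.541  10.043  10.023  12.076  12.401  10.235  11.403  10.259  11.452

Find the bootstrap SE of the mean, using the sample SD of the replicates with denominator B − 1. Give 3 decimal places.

Bootstrap SE is the standard deviation of the 12 replicate means.
Mean of replicates: (10.877 + 11.031 + 11.591 + 11.541 + 10.043 + 10.023 + 12.076 + 12.401 + 10.235 + 11.403 + 10.259 + 11.452) / 12 = 132.9320 / 12 = 11.0777
Sum of squared deviations: (−0.2007)² + (−0.0467)² + (+0.5133)² + (+0.4633)² + (−1.0347)² + (−1.0547)² + (+0.9983)² + (+1.3233)² + (−0.8427)² + (+0.3253)² + (−0.8187)² + (+0.3743)² = 7.0776
Variance = 7.0776 / 11 = 0.6434
SE* = √0.6434

SE* = 0.802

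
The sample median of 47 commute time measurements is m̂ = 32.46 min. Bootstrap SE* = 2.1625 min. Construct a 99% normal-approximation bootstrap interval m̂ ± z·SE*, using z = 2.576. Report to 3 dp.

Margin = 2.576 × 2.1625 = 5.5706
Interval: 32.46 ± 5.5706

(26.889, 38.031)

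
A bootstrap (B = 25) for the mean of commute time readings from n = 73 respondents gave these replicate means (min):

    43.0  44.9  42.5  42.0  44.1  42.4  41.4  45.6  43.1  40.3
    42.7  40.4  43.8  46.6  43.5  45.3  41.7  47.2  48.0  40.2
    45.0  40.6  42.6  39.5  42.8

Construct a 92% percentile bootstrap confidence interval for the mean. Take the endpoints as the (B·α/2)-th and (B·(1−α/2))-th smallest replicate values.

Sorted replicates: 39.5, 40.2, 40.3, 40.4, 40.6, 41.4, 41.7, 42.0, 42.4, 42.5, 42.6, 42.7, 42.8, 43.0, 43.1, 43.5, 43.8, 44.1, 44.9, 45.0, 45.3, 45.6, 46.6, 47.2, 48.0
α = 0.08; lower rank = 25 × 0.040 = 1; upper rank = 25 × 0.960 = 24.
The 1st smallest replicate is 39.5; the 24th is 47.2.

(39.5, 47.2)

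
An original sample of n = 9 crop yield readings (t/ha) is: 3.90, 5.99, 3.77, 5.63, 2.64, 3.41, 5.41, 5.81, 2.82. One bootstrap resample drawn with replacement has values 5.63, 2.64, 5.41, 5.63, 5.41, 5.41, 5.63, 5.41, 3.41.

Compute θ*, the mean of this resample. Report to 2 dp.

θ* = 4.95

Mean = (5.63 + 2.64 + 5.41 + 5.63 + 5.41 + 5.41 + 5.63 + 5.41 + 3.41) / 9 = 44.580 / 9 = 4.95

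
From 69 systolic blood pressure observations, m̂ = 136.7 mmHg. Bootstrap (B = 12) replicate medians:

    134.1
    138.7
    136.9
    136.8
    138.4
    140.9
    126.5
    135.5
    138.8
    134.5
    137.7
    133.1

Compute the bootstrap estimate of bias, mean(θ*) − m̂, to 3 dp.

bias = −0.708

mean(θ*) = (134.1 + 138.7 + 136.9 + 136.8 + 138.4 + 140.9 + 126.5 + 135.5 + 138.8 + 134.5 + 137.7 + 133.1) / 12 = 135.9917
bias = 135.9917 − 136.7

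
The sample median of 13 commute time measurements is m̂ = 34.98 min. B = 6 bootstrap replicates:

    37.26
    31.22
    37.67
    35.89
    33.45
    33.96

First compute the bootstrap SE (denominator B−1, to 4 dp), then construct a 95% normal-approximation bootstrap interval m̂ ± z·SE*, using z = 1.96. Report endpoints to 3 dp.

Mean of replicates = 34.9083; sum of squared deviations = 30.7507; SE* = √(30.7507/5) = 2.4799
Margin = 1.96 × 2.4799 = 4.8606
Interval: 34.98 ± 4.8606

(30.119, 39.841)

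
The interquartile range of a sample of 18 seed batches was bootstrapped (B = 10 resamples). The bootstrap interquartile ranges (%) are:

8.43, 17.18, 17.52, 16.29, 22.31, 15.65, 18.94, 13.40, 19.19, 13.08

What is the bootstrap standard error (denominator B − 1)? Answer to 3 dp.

Bootstrap SE is the standard deviation of the 10 replicate interquartile ranges.
Mean of replicates: (8.43 + 17.18 + 17.52 + 16.29 + 22.31 + 15.65 + 18.94 + 13.40 + 19.19 + 13.08) / 10 = 161.9900 / 10 = 16.1990
Sum of squared deviations: (−7.7690)² + (+0.9810)² + (+1.3210)² + (+0.0910)² + (+6.1110)² + (−0.5490)² + (+2.7410)² + (−2.7990)² + (+2.9910)² + (−3.1190)² = 134.7405
Variance = 134.7405 / 9 = 14.9712
SE* = √14.9712

SE* = 3.869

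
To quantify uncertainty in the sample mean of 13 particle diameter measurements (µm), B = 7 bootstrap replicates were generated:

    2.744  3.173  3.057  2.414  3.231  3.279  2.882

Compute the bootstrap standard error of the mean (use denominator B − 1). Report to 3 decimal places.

Bootstrap SE is the standard deviation of the 7 replicate means.
Mean of replicates: (2.744 + 3.173 + 3.057 + 2.414 + 3.231 + 3.279 + 2.882) / 7 = 20.7800 / 7 = 2.9686
Sum of squared deviations: (−0.2246)² + (+0.2044)² + (+0.0884)² + (−0.5546)² + (+0.2624)² + (+0.3104)² + (−0.0866)² = 0.5803
Variance = 0.5803 / 6 = 0.0967
SE* = √0.0967

SE* = 0.311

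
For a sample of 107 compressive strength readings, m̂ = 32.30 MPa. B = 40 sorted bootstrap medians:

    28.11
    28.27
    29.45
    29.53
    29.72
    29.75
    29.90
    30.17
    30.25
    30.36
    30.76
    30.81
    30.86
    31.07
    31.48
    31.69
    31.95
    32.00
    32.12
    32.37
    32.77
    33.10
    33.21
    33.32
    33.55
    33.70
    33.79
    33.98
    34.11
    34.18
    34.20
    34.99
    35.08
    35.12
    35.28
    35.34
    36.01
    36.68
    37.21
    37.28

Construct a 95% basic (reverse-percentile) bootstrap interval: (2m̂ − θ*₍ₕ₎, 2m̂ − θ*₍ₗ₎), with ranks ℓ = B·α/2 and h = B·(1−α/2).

Percentile endpoints at ranks 1 and 39: θ*₍1₎ = 28.11, θ*₍39₎ = 37.21.
Basic interval reflects these around m̂:
  lower = 2 × 32.30 − 37.21 = 27.39
  upper = 2 × 32.30 − 28.11 = 36.49

(27.39, 36.49)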